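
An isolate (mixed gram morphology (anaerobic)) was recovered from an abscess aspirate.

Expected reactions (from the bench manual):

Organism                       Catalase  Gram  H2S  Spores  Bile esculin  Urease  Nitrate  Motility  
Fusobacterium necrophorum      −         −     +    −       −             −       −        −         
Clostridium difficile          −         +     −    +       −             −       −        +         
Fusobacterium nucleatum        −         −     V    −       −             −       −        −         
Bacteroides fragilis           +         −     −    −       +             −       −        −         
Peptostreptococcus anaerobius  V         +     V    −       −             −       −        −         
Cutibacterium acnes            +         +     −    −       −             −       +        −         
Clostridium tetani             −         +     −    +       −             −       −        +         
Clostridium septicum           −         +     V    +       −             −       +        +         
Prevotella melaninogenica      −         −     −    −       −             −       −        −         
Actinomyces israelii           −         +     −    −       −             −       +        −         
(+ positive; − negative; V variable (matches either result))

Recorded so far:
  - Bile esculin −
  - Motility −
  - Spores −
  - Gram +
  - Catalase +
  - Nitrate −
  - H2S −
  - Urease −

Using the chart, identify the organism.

Catalase +: excludes 7 organisms — 3 left.
Spores −: all 3 remaining candidates are consistent.
Gram +: excludes Bacteroides fragilis — 2 left.
Urease −: all 2 remaining candidates are consistent.
H2S −: all 2 remaining candidates are consistent.
Bile esculin −: all 2 remaining candidates are consistent.
Motility −: all 2 remaining candidates are consistent.
Nitrate −: excludes Cutibacterium acnes — 1 left.

Peptostreptococcus anaerobius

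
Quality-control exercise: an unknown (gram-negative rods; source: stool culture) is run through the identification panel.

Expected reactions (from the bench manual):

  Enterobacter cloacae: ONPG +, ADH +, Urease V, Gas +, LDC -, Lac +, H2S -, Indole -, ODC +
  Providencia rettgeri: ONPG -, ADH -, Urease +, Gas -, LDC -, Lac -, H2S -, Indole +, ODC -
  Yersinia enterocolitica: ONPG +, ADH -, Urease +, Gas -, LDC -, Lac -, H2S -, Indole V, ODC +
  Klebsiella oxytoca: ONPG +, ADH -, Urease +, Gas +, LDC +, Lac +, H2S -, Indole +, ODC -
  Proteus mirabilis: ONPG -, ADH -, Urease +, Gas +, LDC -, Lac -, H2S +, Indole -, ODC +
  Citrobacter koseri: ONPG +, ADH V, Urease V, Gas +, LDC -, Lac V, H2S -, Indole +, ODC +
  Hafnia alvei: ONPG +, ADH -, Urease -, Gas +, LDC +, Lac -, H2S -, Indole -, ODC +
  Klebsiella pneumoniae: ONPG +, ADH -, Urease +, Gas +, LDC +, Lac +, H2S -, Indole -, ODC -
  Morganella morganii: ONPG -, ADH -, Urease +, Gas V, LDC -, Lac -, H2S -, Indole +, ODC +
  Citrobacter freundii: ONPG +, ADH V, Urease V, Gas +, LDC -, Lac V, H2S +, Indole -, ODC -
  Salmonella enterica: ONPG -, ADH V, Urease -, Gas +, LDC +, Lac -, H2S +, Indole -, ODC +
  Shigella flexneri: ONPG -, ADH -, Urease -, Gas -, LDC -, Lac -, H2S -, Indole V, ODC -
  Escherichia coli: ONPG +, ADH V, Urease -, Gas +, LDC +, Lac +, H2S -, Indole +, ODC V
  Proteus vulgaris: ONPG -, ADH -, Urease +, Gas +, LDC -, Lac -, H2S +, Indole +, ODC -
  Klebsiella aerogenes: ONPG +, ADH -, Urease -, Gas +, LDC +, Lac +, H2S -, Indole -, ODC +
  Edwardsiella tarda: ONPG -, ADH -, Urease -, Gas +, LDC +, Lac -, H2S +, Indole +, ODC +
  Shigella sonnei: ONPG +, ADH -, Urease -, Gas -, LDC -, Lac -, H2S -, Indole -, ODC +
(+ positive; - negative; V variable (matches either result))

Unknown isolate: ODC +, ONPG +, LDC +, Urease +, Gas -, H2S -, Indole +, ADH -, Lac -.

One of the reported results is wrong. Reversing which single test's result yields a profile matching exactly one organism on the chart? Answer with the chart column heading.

LDC

As reported, no row in the chart matches all 9 reactions.
Reversing LDC (to -) → unique match: Yersinia enterocolitica.
Reversing ODC → still no organism matches.
Reversing Gas → still no organism matches.
Reversing ADH → still no organism matches.
Reversing Indole → still no organism matches.
Reversing Urease → still no organism matches.
Reversing H2S → still no organism matches.
Reversing Lac → still no organism matches.
Reversing ONPG → still no organism matches.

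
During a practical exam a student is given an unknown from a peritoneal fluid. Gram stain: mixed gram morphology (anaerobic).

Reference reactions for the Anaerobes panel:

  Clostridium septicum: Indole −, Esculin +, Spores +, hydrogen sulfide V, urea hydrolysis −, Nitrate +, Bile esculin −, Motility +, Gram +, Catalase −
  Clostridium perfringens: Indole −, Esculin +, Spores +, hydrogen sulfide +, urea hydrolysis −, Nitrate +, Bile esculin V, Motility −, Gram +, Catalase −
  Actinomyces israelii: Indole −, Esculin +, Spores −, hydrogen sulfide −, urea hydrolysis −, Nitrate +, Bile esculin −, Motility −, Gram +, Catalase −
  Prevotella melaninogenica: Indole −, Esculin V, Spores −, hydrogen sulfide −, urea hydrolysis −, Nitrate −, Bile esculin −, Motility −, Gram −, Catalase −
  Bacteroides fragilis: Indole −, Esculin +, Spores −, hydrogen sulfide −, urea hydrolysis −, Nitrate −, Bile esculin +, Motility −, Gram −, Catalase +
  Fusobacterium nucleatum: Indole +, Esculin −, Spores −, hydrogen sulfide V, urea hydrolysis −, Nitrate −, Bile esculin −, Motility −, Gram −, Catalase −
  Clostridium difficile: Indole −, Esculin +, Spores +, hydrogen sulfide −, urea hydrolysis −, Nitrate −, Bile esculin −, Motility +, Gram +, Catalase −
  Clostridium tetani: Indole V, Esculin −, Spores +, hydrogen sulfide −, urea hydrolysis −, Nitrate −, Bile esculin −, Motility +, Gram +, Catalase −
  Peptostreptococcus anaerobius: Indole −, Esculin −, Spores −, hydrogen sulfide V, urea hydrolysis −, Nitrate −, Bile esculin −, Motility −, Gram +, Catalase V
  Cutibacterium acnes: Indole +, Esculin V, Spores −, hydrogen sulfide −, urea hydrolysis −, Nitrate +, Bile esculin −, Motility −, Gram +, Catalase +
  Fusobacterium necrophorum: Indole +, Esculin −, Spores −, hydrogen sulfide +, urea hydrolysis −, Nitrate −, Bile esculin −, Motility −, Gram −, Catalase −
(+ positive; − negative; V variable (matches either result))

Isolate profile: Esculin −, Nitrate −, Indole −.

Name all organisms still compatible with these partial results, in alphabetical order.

Clostridium tetani, Peptostreptococcus anaerobius, Prevotella melaninogenica

Indole −: excludes Fusobacterium nucleatum, Cutibacterium acnes, Fusobacterium necrophorum — 8 left.
Esculin −: excludes 5 organisms — 3 left.
Nitrate −: all 3 remaining candidates are consistent.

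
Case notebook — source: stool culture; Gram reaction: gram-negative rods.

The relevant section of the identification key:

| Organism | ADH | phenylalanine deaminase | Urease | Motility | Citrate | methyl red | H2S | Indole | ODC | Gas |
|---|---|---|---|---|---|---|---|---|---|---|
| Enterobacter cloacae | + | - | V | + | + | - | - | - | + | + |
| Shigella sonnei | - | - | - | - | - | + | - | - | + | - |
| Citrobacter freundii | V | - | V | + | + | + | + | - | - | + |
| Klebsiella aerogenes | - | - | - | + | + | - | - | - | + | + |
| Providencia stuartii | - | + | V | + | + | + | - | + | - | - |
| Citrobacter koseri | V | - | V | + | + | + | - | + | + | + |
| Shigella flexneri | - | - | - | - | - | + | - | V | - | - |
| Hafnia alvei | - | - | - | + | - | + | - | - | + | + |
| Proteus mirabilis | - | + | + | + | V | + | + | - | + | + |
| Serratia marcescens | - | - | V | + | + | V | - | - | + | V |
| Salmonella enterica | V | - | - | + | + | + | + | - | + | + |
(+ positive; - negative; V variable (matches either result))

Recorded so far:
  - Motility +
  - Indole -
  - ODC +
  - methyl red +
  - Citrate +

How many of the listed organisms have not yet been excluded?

ODC +: excludes Citrobacter freundii, Providencia stuartii, Shigella flexneri — 8 left.
Motility +: excludes Shigella sonnei — 7 left.
Citrate +: excludes Hafnia alvei — 6 left.
Indole -: excludes Citrobacter koseri — 5 left.
methyl red +: excludes Enterobacter cloacae, Klebsiella aerogenes — 3 left.
Still consistent: Proteus mirabilis, Salmonella enterica, Serratia marcescens.

3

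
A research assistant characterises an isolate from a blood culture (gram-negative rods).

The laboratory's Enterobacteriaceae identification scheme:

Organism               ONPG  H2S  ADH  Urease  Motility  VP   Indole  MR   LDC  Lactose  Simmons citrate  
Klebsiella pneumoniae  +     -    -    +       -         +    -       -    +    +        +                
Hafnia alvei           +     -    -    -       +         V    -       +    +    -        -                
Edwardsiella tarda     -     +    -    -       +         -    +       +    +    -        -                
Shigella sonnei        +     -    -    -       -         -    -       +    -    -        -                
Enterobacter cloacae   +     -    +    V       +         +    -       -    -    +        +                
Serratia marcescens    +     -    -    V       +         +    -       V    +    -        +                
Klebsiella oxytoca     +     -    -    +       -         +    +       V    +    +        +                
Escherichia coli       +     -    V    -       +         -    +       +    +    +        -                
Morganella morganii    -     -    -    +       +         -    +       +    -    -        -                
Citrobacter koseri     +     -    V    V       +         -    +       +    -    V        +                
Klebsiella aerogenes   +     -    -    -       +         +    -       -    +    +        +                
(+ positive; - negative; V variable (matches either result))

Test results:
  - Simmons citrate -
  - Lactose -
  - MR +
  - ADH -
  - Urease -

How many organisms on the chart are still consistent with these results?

3

MR +: excludes Klebsiella pneumoniae, Enterobacter cloacae, Klebsiella aerogenes — 8 left.
Urease -: excludes Klebsiella oxytoca, Morganella morganii — 6 left.
Lactose -: excludes Escherichia coli — 5 left.
ADH -: all 5 remaining candidates are consistent.
Simmons citrate -: excludes Serratia marcescens, Citrobacter koseri — 3 left.
Still consistent: Edwardsiella tarda, Hafnia alvei, Shigella sonnei.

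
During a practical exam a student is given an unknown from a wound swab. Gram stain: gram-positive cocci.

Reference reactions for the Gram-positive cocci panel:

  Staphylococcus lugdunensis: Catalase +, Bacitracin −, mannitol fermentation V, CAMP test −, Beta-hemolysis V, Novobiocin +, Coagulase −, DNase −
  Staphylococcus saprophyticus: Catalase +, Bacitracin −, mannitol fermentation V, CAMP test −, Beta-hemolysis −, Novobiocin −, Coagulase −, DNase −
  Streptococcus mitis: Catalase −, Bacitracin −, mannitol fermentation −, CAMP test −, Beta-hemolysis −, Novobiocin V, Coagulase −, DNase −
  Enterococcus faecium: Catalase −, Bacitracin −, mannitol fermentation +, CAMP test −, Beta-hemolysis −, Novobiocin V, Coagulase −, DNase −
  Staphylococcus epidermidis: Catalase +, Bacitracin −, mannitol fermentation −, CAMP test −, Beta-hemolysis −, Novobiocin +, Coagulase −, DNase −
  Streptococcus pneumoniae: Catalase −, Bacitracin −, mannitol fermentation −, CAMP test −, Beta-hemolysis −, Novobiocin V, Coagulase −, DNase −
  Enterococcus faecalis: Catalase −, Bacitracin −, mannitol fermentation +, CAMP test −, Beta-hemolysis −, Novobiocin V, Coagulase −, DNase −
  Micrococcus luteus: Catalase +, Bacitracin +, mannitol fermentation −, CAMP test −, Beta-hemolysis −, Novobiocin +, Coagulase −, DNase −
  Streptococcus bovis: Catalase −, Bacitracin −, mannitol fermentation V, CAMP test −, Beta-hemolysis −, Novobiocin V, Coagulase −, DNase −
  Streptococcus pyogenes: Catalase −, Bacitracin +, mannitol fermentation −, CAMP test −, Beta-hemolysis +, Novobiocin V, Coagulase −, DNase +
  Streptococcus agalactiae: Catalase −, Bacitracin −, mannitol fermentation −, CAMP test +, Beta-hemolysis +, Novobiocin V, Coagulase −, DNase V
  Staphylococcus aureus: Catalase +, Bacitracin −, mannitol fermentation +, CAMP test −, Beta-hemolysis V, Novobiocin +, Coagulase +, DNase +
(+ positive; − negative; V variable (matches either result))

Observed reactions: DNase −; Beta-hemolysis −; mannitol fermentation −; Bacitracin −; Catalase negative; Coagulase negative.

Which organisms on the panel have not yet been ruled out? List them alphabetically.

Streptococcus bovis, Streptococcus mitis, Streptococcus pneumoniae

Beta-hemolysis −: excludes Streptococcus pyogenes, Streptococcus agalactiae — 10 left.
Catalase −: excludes 5 organisms — 5 left.
Bacitracin −: all 5 remaining candidates are consistent.
Coagulase −: all 5 remaining candidates are consistent.
DNase −: all 5 remaining candidates are consistent.
mannitol fermentation −: excludes Enterococcus faecium, Enterococcus faecalis — 3 left.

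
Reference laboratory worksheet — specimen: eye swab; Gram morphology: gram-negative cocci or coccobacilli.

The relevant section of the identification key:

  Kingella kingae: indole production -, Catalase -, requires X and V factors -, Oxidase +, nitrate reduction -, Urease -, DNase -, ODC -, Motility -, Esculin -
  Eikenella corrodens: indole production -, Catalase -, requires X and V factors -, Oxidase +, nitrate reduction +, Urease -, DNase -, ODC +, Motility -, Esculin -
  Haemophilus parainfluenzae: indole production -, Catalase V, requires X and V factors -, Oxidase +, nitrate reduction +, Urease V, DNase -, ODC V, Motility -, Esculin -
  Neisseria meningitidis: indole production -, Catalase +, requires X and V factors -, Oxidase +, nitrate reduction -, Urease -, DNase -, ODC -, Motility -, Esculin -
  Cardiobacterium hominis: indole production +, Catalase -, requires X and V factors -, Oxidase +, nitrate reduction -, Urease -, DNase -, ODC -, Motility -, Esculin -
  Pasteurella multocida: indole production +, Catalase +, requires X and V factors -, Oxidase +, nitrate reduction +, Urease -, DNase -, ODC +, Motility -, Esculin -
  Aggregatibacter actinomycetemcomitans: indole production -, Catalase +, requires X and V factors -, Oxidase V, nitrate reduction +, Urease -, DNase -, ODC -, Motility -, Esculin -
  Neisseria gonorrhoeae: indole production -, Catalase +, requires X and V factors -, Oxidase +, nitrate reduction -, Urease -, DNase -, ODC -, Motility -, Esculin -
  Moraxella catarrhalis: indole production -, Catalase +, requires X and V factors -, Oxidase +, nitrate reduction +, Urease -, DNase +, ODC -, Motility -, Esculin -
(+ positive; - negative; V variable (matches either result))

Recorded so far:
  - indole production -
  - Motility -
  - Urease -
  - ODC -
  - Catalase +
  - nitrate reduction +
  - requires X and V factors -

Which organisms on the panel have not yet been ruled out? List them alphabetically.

Aggregatibacter actinomycetemcomitans, Haemophilus parainfluenzae, Moraxella catarrhalis

Motility -: all 9 remaining candidates are consistent.
requires X and V factors -: all 9 remaining candidates are consistent.
indole production -: excludes Cardiobacterium hominis, Pasteurella multocida — 7 left.
Urease -: all 7 remaining candidates are consistent.
Catalase +: excludes Kingella kingae, Eikenella corrodens — 5 left.
ODC -: all 5 remaining candidates are consistent.
nitrate reduction +: excludes Neisseria meningitidis, Neisseria gonorrhoeae — 3 left.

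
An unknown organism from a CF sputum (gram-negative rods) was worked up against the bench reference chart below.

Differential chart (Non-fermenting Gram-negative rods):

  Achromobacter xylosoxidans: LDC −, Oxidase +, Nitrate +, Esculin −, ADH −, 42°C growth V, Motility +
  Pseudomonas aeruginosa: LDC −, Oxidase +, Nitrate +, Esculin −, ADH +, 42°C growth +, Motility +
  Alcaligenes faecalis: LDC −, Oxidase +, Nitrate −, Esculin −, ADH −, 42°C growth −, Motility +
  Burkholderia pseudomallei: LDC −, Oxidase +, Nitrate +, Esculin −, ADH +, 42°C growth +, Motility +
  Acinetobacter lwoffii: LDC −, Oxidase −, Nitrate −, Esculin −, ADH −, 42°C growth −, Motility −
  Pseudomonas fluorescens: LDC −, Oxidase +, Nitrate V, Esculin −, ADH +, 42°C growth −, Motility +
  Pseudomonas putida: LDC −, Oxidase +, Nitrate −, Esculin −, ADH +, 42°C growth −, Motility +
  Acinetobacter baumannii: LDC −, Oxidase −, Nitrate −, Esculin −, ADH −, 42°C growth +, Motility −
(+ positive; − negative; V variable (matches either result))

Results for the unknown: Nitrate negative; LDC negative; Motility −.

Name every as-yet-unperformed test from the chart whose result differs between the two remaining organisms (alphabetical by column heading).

42°C growth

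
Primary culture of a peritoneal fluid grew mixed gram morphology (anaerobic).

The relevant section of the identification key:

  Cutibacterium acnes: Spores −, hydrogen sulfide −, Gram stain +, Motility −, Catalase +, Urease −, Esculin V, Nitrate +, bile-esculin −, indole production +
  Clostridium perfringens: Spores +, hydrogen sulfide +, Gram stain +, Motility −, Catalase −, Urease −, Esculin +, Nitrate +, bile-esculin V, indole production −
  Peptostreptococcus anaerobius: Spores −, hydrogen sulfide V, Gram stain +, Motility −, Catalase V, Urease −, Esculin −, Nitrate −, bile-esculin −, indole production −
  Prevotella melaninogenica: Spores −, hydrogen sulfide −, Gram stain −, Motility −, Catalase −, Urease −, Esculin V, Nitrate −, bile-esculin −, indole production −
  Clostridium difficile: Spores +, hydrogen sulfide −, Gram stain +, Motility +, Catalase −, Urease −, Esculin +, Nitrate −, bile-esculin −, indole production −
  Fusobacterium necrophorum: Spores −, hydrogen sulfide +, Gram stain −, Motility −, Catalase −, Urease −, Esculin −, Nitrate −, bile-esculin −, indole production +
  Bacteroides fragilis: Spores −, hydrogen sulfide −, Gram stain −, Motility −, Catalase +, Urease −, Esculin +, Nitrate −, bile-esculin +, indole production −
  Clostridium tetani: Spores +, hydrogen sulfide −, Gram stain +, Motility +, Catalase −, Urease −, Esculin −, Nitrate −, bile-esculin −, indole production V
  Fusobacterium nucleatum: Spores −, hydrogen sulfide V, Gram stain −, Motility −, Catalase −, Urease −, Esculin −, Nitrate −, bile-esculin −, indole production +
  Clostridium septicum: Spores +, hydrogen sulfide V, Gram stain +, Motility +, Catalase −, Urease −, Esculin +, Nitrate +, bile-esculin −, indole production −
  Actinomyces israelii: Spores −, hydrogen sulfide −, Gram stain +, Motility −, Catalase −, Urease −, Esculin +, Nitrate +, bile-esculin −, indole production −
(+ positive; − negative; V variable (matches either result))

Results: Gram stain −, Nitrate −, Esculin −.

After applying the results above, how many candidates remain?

Esculin −: excludes 5 organisms — 6 left.
Nitrate −: excludes Cutibacterium acnes — 5 left.
Gram stain −: excludes Peptostreptococcus anaerobius, Clostridium tetani — 3 left.
Still consistent: Fusobacterium necrophorum, Fusobacterium nucleatum, Prevotella melaninogenica.

3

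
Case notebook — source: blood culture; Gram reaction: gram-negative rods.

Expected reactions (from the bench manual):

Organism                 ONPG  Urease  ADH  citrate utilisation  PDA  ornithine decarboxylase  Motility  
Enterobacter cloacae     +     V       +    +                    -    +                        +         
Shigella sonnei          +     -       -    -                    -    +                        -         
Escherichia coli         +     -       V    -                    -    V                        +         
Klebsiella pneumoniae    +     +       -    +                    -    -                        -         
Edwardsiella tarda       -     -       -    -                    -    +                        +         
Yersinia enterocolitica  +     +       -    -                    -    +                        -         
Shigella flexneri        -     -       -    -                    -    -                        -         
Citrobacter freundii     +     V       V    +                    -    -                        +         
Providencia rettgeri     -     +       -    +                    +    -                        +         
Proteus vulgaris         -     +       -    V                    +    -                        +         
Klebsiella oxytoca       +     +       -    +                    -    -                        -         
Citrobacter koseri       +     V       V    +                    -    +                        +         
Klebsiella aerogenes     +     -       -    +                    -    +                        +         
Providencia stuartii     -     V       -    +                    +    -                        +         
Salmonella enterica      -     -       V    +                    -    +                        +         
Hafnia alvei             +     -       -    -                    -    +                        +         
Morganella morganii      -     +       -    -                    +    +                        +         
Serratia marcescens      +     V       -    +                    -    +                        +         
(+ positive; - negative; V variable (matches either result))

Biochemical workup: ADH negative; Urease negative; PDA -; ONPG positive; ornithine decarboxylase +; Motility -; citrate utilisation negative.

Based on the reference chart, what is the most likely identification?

ONPG +: excludes 7 organisms — 11 left.
ornithine decarboxylase +: excludes Klebsiella pneumoniae, Citrobacter freundii, Klebsiella oxytoca — 8 left.
Urease -: excludes Yersinia enterocolitica — 7 left.
PDA -: all 7 remaining candidates are consistent.
ADH -: excludes Enterobacter cloacae — 6 left.
citrate utilisation -: excludes Citrobacter koseri, Klebsiella aerogenes, Serratia marcescens — 3 left.
Motility -: excludes Escherichia coli, Hafnia alvei — 1 left.

Shigella sonnei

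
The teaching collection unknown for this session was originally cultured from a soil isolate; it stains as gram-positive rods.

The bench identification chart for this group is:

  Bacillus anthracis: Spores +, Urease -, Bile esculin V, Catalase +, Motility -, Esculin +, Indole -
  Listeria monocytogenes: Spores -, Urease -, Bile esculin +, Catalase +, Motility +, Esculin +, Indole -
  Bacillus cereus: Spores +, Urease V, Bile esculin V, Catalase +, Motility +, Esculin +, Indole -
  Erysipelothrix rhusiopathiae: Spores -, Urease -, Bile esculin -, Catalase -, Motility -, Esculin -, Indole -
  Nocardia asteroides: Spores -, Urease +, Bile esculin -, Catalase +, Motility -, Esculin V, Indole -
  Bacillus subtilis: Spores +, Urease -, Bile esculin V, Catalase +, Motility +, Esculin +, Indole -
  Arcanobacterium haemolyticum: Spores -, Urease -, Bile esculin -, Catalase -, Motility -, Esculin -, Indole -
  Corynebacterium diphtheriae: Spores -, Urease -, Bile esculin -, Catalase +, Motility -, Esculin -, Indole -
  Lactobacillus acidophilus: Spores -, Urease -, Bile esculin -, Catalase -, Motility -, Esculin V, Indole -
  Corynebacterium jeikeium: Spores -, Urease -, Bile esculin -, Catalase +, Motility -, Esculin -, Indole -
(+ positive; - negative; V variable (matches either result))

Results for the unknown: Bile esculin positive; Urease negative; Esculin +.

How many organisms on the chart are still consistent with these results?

Bile esculin +: excludes 6 organisms — 4 left.
Urease -: all 4 remaining candidates are consistent.
Esculin +: all 4 remaining candidates are consistent.
Still consistent: Bacillus anthracis, Bacillus cereus, Bacillus subtilis, Listeria monocytogenes.

4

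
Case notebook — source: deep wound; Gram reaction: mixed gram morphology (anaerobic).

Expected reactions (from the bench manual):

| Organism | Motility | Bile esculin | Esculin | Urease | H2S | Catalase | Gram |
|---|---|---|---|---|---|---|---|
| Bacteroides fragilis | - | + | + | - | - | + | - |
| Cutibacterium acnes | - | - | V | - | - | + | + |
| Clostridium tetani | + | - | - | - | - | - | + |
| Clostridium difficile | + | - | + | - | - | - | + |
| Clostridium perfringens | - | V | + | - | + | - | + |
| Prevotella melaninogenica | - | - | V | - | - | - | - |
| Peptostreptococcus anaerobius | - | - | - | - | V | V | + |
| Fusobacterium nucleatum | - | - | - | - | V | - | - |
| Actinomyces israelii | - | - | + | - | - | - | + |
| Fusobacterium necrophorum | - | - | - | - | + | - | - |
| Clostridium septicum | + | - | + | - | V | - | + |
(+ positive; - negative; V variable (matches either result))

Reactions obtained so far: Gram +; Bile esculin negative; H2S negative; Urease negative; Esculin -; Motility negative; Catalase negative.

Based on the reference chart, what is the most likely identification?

Peptostreptococcus anaerobius

Catalase -: excludes Bacteroides fragilis, Cutibacterium acnes — 9 left.
Urease -: all 9 remaining candidates are consistent.
H2S -: excludes Clostridium perfringens, Fusobacterium necrophorum — 7 left.
Esculin -: excludes Clostridium difficile, Actinomyces israelii, Clostridium septicum — 4 left.
Gram +: excludes Prevotella melaninogenica, Fusobacterium nucleatum — 2 left.
Bile esculin -: all 2 remaining candidates are consistent.
Motility -: excludes Clostridium tetani — 1 left.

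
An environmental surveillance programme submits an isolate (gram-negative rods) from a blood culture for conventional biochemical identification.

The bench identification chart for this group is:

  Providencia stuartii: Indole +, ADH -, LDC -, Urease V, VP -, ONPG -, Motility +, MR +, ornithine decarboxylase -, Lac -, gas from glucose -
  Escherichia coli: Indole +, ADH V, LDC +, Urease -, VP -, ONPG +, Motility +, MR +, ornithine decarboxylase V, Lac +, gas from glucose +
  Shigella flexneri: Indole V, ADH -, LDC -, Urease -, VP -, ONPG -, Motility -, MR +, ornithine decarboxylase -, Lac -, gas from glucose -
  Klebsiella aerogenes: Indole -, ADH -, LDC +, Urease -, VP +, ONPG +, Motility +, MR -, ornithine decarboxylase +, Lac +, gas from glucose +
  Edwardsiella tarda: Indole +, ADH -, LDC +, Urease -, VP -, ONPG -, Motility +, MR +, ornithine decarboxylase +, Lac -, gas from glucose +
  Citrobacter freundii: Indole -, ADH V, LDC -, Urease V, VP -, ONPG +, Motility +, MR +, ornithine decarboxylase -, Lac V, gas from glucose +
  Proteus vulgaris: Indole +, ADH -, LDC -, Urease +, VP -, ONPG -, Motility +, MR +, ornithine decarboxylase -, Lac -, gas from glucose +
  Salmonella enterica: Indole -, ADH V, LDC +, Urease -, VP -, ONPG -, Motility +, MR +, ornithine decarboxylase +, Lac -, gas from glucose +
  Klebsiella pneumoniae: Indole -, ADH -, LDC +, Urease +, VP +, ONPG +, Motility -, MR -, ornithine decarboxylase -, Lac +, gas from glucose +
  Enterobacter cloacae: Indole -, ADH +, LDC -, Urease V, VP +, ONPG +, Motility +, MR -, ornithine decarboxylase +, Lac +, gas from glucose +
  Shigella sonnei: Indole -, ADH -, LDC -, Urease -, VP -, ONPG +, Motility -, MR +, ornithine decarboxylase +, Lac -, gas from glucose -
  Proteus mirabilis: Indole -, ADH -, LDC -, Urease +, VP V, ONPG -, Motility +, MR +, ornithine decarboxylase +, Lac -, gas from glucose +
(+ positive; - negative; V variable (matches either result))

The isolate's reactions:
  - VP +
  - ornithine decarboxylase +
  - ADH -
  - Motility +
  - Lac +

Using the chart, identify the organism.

ADH -: excludes Enterobacter cloacae — 11 left.
VP +: excludes 8 organisms — 3 left.
Lac +: excludes Proteus mirabilis — 2 left.
ornithine decarboxylase +: excludes Klebsiella pneumoniae — 1 left.
Motility +: the one remaining candidate is consistent.

Klebsiella aerogenes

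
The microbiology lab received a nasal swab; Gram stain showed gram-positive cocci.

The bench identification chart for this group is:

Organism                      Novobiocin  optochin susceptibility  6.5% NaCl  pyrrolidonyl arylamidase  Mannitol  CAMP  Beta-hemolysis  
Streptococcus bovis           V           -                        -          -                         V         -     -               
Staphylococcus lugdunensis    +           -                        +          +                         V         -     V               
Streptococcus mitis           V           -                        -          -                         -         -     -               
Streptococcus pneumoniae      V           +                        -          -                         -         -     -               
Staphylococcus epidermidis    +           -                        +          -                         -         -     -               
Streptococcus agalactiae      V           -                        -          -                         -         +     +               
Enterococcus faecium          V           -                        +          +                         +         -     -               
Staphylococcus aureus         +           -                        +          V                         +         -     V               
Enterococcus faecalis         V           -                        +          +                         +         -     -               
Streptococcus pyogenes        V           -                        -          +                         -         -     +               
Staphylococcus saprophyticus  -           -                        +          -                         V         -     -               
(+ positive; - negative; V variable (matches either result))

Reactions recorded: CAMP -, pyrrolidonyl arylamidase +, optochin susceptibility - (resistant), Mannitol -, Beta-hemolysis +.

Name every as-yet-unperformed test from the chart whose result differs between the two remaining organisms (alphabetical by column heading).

CAMP -: excludes Streptococcus agalactiae — 10 left.
Beta-hemolysis +: excludes 7 organisms — 3 left.
pyrrolidonyl arylamidase +: all 3 remaining candidates are consistent.
optochin susceptibility -: all 3 remaining candidates are consistent.
Mannitol -: excludes Staphylococcus aureus — 2 left.
Two candidates remain: Staphylococcus lugdunensis and Streptococcus pyogenes.
  Novobiocin: + vs V — variable for at least one, does not separate.
  6.5% NaCl: Staphylococcus lugdunensis +, Streptococcus pyogenes - — discriminates.

6.5% NaCl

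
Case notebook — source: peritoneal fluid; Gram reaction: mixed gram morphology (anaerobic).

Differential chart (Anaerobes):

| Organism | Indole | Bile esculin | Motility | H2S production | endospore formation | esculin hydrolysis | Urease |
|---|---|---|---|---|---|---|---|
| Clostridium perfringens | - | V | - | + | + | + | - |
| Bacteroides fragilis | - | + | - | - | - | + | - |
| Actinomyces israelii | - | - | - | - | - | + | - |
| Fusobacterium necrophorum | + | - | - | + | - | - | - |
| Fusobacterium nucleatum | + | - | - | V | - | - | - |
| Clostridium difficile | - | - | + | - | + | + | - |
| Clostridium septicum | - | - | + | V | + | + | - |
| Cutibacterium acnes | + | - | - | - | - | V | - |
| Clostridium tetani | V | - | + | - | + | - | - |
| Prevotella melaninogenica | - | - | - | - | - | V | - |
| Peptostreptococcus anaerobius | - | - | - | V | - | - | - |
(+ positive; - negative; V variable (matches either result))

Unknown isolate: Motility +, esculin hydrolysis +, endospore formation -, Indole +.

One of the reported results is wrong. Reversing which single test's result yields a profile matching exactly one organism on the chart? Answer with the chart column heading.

Motility

As reported, no row in the chart matches all 4 reactions.
Reversing esculin hydrolysis → still no organism matches.
Reversing endospore formation → still no organism matches.
Reversing Motility (to -) → unique match: Cutibacterium acnes.
Reversing Indole → still no organism matches.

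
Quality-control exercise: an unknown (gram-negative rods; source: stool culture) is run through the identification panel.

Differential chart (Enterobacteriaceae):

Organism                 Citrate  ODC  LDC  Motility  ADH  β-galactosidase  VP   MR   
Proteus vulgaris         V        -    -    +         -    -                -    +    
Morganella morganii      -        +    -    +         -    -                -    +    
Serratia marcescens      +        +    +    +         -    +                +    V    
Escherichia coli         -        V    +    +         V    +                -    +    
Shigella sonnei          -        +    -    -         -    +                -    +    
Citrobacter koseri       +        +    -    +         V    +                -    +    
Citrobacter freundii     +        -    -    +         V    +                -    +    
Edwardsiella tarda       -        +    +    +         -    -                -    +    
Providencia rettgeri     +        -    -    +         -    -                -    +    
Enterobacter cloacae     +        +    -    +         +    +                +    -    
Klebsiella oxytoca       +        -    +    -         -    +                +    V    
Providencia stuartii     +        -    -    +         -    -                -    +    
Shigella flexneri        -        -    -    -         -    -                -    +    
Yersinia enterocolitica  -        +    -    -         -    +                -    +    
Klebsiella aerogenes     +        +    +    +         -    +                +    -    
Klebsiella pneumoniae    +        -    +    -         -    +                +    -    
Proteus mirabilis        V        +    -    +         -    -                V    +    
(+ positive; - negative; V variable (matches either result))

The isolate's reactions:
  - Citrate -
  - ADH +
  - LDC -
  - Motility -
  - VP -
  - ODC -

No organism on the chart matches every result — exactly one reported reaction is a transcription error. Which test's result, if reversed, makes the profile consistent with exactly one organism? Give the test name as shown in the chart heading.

As reported, no row in the chart matches all 6 reactions.
Reversing Motility → still no organism matches.
Reversing Citrate → still no organism matches.
Reversing VP → still no organism matches.
Reversing ADH (to -) → unique match: Shigella flexneri.
Reversing ODC → still no organism matches.
Reversing LDC → still no organism matches.

ADH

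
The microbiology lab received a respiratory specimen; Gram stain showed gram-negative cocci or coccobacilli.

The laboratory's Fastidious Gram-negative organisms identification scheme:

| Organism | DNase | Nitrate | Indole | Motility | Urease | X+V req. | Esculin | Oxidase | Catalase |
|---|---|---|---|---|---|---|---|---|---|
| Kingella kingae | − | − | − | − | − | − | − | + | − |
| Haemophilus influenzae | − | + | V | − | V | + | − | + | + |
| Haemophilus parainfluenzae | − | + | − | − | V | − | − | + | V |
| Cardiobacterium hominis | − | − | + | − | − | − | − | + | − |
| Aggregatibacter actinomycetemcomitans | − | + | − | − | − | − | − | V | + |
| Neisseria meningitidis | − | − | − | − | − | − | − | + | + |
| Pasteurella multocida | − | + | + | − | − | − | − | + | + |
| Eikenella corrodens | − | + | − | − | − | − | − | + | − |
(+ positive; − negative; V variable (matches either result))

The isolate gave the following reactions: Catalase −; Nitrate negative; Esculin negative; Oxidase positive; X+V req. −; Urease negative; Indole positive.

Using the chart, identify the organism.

Esculin −: all 8 remaining candidates are consistent.
Catalase −: excludes Haemophilus influenzae, Aggregatibacter actinomycetemcomitans, Neisseria meningitidis, Pasteurella multocida — 4 left.
X+V req. −: all 4 remaining candidates are consistent.
Urease −: all 4 remaining candidates are consistent.
Oxidase +: all 4 remaining candidates are consistent.
Indole +: excludes Kingella kingae, Haemophilus parainfluenzae, Eikenella corrodens — 1 left.
Nitrate −: the one remaining candidate is consistent.

Cardiobacterium hominis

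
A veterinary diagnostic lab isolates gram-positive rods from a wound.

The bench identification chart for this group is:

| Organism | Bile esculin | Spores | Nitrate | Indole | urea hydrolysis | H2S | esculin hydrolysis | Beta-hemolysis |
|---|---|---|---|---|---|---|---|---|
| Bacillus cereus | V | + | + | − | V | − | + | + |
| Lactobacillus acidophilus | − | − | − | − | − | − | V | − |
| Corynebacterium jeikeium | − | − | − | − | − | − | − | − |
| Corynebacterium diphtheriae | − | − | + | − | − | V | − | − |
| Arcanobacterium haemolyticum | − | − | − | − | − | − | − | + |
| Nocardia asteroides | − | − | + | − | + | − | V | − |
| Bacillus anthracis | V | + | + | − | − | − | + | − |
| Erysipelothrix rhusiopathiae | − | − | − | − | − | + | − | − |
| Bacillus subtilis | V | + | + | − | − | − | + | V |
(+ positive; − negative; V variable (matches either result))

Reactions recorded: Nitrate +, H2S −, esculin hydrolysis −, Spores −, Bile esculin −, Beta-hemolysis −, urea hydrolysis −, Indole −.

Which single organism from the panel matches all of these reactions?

Corynebacterium diphtheriae

urea hydrolysis −: excludes Nocardia asteroides — 8 left.
Spores −: excludes Bacillus cereus, Bacillus anthracis, Bacillus subtilis — 5 left.
Nitrate +: excludes Lactobacillus acidophilus, Corynebacterium jeikeium, Arcanobacterium haemolyticum, Erysipelothrix rhusiopathiae — 1 left.
H2S −: the one remaining candidate is consistent.
Bile esculin −: the one remaining candidate is consistent.
Indole −: the one remaining candidate is consistent.
esculin hydrolysis −: the one remaining candidate is consistent.
Beta-hemolysis −: the one remaining candidate is consistent.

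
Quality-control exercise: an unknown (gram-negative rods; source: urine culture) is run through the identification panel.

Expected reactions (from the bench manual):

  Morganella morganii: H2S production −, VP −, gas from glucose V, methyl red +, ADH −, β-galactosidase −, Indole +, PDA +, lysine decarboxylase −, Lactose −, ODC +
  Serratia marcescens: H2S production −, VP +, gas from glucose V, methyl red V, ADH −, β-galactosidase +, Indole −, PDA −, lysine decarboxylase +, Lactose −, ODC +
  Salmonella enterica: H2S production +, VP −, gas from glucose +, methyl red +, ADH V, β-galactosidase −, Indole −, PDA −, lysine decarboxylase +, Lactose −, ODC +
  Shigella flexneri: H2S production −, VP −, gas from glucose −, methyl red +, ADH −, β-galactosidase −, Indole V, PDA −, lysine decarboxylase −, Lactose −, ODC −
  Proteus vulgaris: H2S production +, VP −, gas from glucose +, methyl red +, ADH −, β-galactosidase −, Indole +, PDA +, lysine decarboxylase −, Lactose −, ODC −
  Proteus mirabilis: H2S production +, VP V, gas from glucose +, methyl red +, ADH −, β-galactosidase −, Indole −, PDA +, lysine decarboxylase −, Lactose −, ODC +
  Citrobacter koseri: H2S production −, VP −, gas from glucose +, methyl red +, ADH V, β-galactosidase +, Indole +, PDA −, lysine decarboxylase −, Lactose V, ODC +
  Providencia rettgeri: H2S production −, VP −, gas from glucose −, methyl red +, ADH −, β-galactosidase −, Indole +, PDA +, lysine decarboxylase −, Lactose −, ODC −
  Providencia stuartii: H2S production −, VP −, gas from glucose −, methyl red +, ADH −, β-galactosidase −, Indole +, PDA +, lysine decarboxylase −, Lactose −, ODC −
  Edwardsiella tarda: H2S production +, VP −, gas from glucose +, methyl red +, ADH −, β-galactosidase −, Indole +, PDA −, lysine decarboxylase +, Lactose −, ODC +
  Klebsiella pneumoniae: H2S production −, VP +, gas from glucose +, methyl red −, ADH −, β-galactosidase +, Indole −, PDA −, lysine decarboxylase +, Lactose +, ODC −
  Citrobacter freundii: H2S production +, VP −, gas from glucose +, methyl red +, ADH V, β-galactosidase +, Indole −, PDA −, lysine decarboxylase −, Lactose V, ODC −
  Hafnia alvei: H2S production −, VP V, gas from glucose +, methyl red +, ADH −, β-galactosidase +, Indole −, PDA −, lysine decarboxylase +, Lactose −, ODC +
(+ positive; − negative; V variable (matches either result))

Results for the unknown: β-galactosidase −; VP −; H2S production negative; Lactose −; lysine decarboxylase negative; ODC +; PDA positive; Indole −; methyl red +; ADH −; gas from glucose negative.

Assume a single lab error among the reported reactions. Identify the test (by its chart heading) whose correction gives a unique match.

As reported, no row in the chart matches all 11 reactions.
Reversing gas from glucose → still no organism matches.
Reversing H2S production → still no organism matches.
Reversing lysine decarboxylase → still no organism matches.
Reversing VP → still no organism matches.
Reversing Indole (to +) → unique match: Morganella morganii.
Reversing ODC → still no organism matches.
Reversing methyl red → still no organism matches.
Reversing Lactose → still no organism matches.
Reversing ADH → still no organism matches.
Reversing β-galactosidase → still no organism matches.
Reversing PDA → still no organism matches.

Indole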